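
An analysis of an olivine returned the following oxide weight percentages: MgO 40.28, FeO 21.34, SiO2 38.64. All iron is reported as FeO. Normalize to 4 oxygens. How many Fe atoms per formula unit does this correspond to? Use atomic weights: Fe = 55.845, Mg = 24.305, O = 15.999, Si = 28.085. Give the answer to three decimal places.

0.460 Fe apfu

MgO: 40.28/40.304 = 0.99940 mol → 0.99940 mol Mg, 0.99940 mol O.
FeO: 21.34/71.844 = 0.29703 mol → 0.29703 mol Fe, 0.29703 mol O.
SiO2: 38.64/60.083 = 0.64311 mol → 0.64311 mol Si, 1.28622 mol O.
Total oxygen = 2.58265 mol. Normalization factor = 4/2.58265 = 1.54880.
Fe per 4 O = 0.29703 × 1.54880 = 0.460.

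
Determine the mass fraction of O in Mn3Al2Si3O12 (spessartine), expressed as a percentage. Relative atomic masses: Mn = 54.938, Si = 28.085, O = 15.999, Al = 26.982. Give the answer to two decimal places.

38.78 wt%

M(Mn3Al2Si3O12) = 495.021 g/mol.
O contributes 12 × 15.999 = 191.988 g per mole.
191.988/495.021 = 0.3878 → 38.78%.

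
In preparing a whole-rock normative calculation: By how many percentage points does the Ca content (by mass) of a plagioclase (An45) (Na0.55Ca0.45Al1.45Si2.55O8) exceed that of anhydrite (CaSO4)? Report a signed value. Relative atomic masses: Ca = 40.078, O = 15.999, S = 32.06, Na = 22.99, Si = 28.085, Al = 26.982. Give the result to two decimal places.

First mineral: 18.035 g Ca in 269.412 g formula = 6.69 wt% Ca.
Second mineral: 40.078 g Ca in 136.134 g formula = 29.44 wt% Ca.
6.69% − 29.44% gives a difference of -22.75 percentage points.

-22.75 percentage points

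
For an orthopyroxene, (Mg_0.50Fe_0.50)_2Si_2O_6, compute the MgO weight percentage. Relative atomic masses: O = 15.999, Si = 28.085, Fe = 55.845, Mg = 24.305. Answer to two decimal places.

Molar mass of (Mg_0.50Fe_0.50)_2Si_2O_6 = 1*24.305 + 1*55.845 + 2*28.085 + 6*15.999 = 232.314 g/mol.
Each formula unit contains 1 Mg, equivalent to 1/1 = 1.0000 mol MgO.
M(MgO) = 1×24.305 + 1×15.999 = 40.304 g/mol.
Mass of MgO per formula unit = 1.0000 × 40.304 = 40.304 g.
MgO wt% = 40.304 / 232.314 × 100 = 17.35%.

17.35 wt%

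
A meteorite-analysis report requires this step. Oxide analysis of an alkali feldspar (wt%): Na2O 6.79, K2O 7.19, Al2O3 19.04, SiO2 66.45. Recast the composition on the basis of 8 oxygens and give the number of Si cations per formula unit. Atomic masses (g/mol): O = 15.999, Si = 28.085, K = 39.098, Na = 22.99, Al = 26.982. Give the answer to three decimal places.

2.991 Si apfu

Na2O (M=61.979): mol = 0.10955; Na = 0.21910, O = 0.10955.
K2O (M=94.195): mol = 0.07633; K = 0.15266, O = 0.07633.
Al2O3 (M=101.961): mol = 0.18674; Al = 0.37348, O = 0.56022.
SiO2 (M=60.083): mol = 1.10597; Si = 1.10597, O = 2.21194.
ΣO = 2.95804; factor = 8/ΣO = 2.70449.
Si apfu = 1.10597 × 2.70449 = 2.991.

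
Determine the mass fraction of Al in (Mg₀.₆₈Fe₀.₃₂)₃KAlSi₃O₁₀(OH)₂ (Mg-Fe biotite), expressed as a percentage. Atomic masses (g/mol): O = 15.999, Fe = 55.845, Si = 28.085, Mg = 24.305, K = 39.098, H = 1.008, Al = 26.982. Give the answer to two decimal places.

6.03 weight percent

M((Mg₀.₆₈Fe₀.₃₂)₃KAlSi₃O₁₀(OH)₂) = 447.532 g/mol.
Al contributes 1 × 26.982 = 26.982 g per mole.
26.982/447.532 = 0.0603 → 6.03%.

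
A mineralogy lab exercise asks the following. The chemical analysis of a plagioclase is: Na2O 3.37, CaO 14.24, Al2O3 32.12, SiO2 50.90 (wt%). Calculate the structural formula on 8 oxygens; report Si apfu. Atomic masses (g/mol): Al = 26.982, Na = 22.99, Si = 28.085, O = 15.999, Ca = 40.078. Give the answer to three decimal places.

3.37 wt% Na2O ÷ 61.979 g/mol = 0.05437 mol, giving 0.10874 Na and 0.05437 O.
14.24 wt% CaO ÷ 56.077 g/mol = 0.25394 mol, giving 0.25394 Ca and 0.25394 O.
32.12 wt% Al2O3 ÷ 101.961 g/mol = 0.31502 mol, giving 0.63004 Al and 0.94506 O.
50.90 wt% SiO2 ÷ 60.083 g/mol = 0.84716 mol, giving 0.84716 Si and 1.69432 O.
Oxygen sums to 2.94769; scaling by 8/2.94769 = 2.71399 puts the formula on 8 O.
Si: 0.84716 × 2.71399 = 2.299 atoms per formula unit.

2.299 Si apfu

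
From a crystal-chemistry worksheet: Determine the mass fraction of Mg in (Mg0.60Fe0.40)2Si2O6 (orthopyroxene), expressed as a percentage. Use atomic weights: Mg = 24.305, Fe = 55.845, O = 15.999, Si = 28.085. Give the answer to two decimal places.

Molar mass of (Mg0.60Fe0.40)2Si2O6: 1.20·24.305 + 0.80·55.845 + 2·28.085 + 6·15.999 = 226.006 g/mol.
Mass of Mg per formula unit: 1.20 × 24.305 = 29.166 g.
Weight fraction Mg = 29.166 / 226.006 = 0.1290.

12.90 mass %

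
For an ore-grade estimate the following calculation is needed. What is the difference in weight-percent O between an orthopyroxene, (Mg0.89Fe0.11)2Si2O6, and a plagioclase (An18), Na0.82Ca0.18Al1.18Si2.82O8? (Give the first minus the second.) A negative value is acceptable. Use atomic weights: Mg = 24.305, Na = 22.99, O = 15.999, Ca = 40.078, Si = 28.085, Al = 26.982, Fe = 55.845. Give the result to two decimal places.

-2.07 percentage points

First mineral: 95.994 g O in 207.713 g formula = 46.21 wt% O.
Second mineral: 127.992 g O in 265.096 g formula = 48.28 wt% O.
46.21% − 48.28% gives a difference of -2.07 percentage points.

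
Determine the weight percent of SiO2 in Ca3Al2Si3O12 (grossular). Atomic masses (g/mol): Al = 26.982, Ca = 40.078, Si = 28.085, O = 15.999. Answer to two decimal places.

Formula mass = 450.441 g/mol.
3 Si → 3.0000 mol SiO2 per formula unit; M(SiO2) = 60.083, so SiO2 mass = 180.249 g.
180.249/450.441 × 100 = 40.02 wt%.

40.02 wt%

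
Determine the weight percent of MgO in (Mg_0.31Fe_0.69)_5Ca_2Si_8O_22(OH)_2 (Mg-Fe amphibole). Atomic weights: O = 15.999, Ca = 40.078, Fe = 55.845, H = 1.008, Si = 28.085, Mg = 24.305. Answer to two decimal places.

Formula mass = 921.166 g/mol.
1.55 Mg → 1.5500 mol MgO per formula unit; M(MgO) = 40.304, so MgO mass = 62.471 g.
62.471/921.166 × 100 = 6.78 wt%.

6.78 wt%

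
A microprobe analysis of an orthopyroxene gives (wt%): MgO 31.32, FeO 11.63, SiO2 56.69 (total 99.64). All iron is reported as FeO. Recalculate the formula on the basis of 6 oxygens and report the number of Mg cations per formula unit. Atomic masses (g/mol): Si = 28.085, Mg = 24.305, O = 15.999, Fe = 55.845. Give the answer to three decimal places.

31.32 wt% MgO ÷ 40.304 g/mol = 0.77709 mol, giving 0.77709 Mg and 0.77709 O.
11.63 wt% FeO ÷ 71.844 g/mol = 0.16188 mol, giving 0.16188 Fe and 0.16188 O.
56.69 wt% SiO2 ÷ 60.083 g/mol = 0.94353 mol, giving 0.94353 Si and 1.88706 O.
Oxygen sums to 2.82603; scaling by 6/2.82603 = 2.12312 puts the formula on 6 O.
Mg: 0.77709 × 2.12312 = 1.650 atoms per formula unit.

1.650 Mg apfu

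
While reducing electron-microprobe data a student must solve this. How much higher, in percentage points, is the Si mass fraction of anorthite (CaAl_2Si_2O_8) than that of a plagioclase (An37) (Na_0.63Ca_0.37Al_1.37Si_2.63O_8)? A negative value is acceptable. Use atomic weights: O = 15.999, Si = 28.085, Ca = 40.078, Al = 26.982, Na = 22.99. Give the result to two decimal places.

Si in CaAl_2Si_2O_8: molar mass 278.204 g/mol; 2×28.085 = 56.170 g → 20.19 wt%.
Si in Na_0.63Ca_0.37Al_1.37Si_2.63O_8: molar mass 268.133 g/mol; 2.63×28.085 = 73.864 g → 27.55 wt%.
Difference = 20.19 − 27.55 = -7.36 percentage points.

-7.36 percentage points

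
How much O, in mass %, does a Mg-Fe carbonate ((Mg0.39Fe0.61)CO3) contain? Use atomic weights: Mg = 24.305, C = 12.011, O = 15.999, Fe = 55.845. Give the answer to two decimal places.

46.35 mass %

M((Mg0.39Fe0.61)CO3) = 103.552 g/mol.
O contributes 3 × 15.999 = 47.997 g per mole.
47.997/103.552 = 0.4635 → 46.35%.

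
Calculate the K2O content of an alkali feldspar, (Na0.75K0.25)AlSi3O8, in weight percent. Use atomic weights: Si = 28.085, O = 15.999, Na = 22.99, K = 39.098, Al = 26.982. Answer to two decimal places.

Molar mass of (Na0.75K0.25)AlSi3O8 = 0.75×22.99 + 0.25×39.098 + 1×26.982 + 3×28.085 + 8×15.999 = 266.246 g/mol.
Each formula unit contains 0.25 K, equivalent to 0.25/2 = 0.1250 mol K2O.
M(K2O) = 2×39.098 + 1×15.999 = 94.195 g/mol.
Mass of K2O per formula unit = 0.1250 × 94.195 = 11.774 g.
K2O wt% = 11.774 / 266.246 × 100 = 4.42%.

4.42 wt%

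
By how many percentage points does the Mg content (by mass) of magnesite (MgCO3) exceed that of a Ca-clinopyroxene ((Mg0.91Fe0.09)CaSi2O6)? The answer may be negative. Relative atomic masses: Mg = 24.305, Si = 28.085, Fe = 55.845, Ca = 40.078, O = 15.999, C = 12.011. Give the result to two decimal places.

18.75 percentage points

Mg in MgCO3: molar mass 84.313 g/mol; 1×24.305 = 24.305 g → 28.83 wt%.
Mg in (Mg0.91Fe0.09)CaSi2O6: molar mass 219.386 g/mol; 0.91×24.305 = 22.118 g → 10.08 wt%.
Difference = 28.83 − 10.08 = 18.75 percentage points.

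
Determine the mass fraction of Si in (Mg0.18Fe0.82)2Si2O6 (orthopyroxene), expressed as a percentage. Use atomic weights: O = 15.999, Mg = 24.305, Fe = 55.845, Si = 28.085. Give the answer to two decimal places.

22.25 wt%

M((Mg0.18Fe0.82)2Si2O6) = 252.500 g/mol.
Si contributes 2 × 28.085 = 56.170 g per mole.
56.170/252.500 = 0.2225 → 22.25%.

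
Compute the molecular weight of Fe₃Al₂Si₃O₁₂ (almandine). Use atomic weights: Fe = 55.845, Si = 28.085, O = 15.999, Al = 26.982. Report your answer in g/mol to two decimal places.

The formula mass is the sum 3*55.845 + 2*26.982 + 3*28.085 + 12*15.999.

497.74 g/mol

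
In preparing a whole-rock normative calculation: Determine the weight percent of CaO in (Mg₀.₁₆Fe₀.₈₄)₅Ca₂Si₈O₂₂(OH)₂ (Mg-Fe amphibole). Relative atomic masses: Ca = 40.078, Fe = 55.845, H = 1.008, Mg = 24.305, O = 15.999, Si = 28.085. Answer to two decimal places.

11.87 wt%

Molar mass of (Mg₀.₁₆Fe₀.₈₄)₅Ca₂Si₈O₂₂(OH)₂ = 0.80*24.305 + 4.20*55.845 + 2*40.078 + 8*28.085 + 24*15.999 + 2*1.008 = 944.821 g/mol.
Each formula unit contains 2 Ca, equivalent to 2/1 = 2.0000 mol CaO.
M(CaO) = 1×40.078 + 1×15.999 = 56.077 g/mol.
Mass of CaO per formula unit = 2.0000 × 56.077 = 112.154 g.
CaO wt% = 112.154 / 944.821 × 100 = 11.87%.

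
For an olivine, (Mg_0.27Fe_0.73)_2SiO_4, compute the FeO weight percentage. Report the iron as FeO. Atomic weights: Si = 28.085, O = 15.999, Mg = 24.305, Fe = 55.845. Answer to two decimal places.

56.17 wt%

Formula mass = 186.739 g/mol.
1.46 Fe → 1.4600 mol FeO per formula unit; M(FeO) = 71.844, so FeO mass = 104.892 g.
104.892/186.739 × 100 = 56.17 wt%.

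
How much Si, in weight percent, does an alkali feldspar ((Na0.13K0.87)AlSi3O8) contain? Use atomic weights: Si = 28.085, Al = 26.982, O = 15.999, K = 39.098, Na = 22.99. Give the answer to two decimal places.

30.50 weight percent

Molar mass of (Na0.13K0.87)AlSi3O8: 0.13*22.99 + 0.87*39.098 + 1*26.982 + 3*28.085 + 8*15.999 = 276.233 g/mol.
Mass of Si per formula unit: 3 × 28.085 = 84.255 g.
Weight fraction Si = 84.255 / 276.233 = 0.3050.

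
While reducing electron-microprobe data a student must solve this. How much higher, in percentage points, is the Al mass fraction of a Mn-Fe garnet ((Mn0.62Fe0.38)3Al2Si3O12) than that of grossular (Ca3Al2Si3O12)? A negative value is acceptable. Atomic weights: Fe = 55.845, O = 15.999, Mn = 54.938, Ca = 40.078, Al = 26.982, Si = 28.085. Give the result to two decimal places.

First mineral: 53.964 g Al in 496.055 g formula = 10.88 wt% Al.
Second mineral: 53.964 g Al in 450.441 g formula = 11.98 wt% Al.
10.88% − 11.98% gives a difference of -1.10 percentage points.

-1.10 percentage points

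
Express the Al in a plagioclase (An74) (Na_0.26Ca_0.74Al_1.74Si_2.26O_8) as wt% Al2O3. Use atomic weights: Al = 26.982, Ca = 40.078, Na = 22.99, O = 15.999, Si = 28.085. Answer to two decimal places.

Molar mass of Na_0.26Ca_0.74Al_1.74Si_2.26O_8 = 0.26·22.99 + 0.74·40.078 + 1.74·26.982 + 2.26·28.085 + 8·15.999 = 274.048 g/mol.
Each formula unit contains 1.74 Al, equivalent to 1.74/2 = 0.8700 mol Al2O3.
M(Al2O3) = 2×26.982 + 3×15.999 = 101.961 g/mol.
Mass of Al2O3 per formula unit = 0.8700 × 101.961 = 88.706 g.
Al2O3 wt% = 88.706 / 274.048 × 100 = 32.37%.

32.37 wt%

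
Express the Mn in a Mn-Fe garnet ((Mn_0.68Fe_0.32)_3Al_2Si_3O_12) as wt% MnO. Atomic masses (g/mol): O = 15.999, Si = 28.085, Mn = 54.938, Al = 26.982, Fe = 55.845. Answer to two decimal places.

M((Mn_0.68Fe_0.32)_3Al_2Si_3O_12) = 495.892 g/mol; M(MnO) = 70.937 g/mol.
Moles MnO per formula unit = 2.04 Mn ÷ 1 = 2.0400.
MnO fraction = (2.0400 × 70.937) / 495.892 = 144.711/495.892 = 0.2918.

29.18 wt%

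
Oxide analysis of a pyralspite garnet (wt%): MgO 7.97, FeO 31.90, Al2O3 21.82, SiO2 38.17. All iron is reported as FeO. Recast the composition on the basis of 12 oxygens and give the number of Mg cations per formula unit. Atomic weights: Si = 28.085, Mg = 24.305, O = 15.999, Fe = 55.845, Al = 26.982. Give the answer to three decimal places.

0.929 Mg apfu

MgO: 7.97/40.304 = 0.19775 mol → 0.19775 mol Mg, 0.19775 mol O.
FeO: 31.90/71.844 = 0.44402 mol → 0.44402 mol Fe, 0.44402 mol O.
Al2O3: 21.82/101.961 = 0.21400 mol → 0.42800 mol Al, 0.64200 mol O.
SiO2: 38.17/60.083 = 0.63529 mol → 0.63529 mol Si, 1.27058 mol O.
Total oxygen = 2.55435 mol. Normalization factor = 12/2.55435 = 4.69787.
Mg per 12 O = 0.19775 × 4.69787 = 0.929.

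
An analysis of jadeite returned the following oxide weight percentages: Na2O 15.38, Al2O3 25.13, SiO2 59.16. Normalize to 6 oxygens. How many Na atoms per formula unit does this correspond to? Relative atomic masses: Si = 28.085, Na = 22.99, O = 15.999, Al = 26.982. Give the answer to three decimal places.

Na2O (M=61.979): mol = 0.24815; Na = 0.49630, O = 0.24815.
Al2O3 (M=101.961): mol = 0.24647; Al = 0.49294, O = 0.73941.
SiO2 (M=60.083): mol = 0.98464; Si = 0.98464, O = 1.96928.
ΣO = 2.95684; factor = 6/ΣO = 2.02919.
Na apfu = 0.49630 × 2.02919 = 1.007.

1.007 Na apfu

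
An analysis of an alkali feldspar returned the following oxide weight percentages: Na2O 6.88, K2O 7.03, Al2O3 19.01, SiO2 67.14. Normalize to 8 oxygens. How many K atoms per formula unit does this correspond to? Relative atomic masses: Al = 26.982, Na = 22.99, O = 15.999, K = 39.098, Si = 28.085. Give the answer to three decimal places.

Na2O: 6.88/61.979 = 0.11101 mol → 0.22202 mol Na, 0.11101 mol O.
K2O: 7.03/94.195 = 0.07463 mol → 0.14926 mol K, 0.07463 mol O.
Al2O3: 19.01/101.961 = 0.18644 mol → 0.37288 mol Al, 0.55932 mol O.
SiO2: 67.14/60.083 = 1.11745 mol → 1.11745 mol Si, 2.23490 mol O.
Total oxygen = 2.97986 mol. Normalization factor = 8/2.97986 = 2.68469.
K per 8 O = 0.14926 × 2.68469 = 0.401.

0.401 K apfu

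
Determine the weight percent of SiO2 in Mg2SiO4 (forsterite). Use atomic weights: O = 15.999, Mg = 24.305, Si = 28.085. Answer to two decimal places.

Molar mass of Mg2SiO4 = 2*24.305 + 1*28.085 + 4*15.999 = 140.691 g/mol.
Each formula unit contains 1 Si, equivalent to 1/1 = 1.0000 mol SiO2.
M(SiO2) = 1×28.085 + 2×15.999 = 60.083 g/mol.
Mass of SiO2 per formula unit = 1.0000 × 60.083 = 60.083 g.
SiO2 wt% = 60.083 / 140.691 × 100 = 42.71%.

42.71 wt%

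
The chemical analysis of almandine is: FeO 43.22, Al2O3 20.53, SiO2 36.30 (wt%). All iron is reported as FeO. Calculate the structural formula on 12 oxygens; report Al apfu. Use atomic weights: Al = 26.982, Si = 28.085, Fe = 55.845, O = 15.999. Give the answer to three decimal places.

2.002 Al apfu

43.22 wt% FeO ÷ 71.844 g/mol = 0.60158 mol, giving 0.60158 Fe and 0.60158 O.
20.53 wt% Al2O3 ÷ 101.961 g/mol = 0.20135 mol, giving 0.40270 Al and 0.60405 O.
36.30 wt% SiO2 ÷ 60.083 g/mol = 0.60416 mol, giving 0.60416 Si and 1.20832 O.
Oxygen sums to 2.41395; scaling by 12/2.41395 = 4.97111 puts the formula on 12 O.
Al: 0.40270 × 4.97111 = 2.002 atoms per formula unit.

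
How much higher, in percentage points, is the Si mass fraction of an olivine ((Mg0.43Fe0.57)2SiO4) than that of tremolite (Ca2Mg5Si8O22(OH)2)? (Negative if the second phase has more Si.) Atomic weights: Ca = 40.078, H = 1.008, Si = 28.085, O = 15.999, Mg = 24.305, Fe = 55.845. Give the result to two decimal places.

-11.76 percentage points

Si in (Mg0.43Fe0.57)2SiO4: molar mass 176.647 g/mol; 1×28.085 = 28.085 g → 15.90 wt%.
Si in Ca2Mg5Si8O22(OH)2: molar mass 812.353 g/mol; 8×28.085 = 224.680 g → 27.66 wt%.
Difference = 15.90 − 27.66 = -11.76 percentage points.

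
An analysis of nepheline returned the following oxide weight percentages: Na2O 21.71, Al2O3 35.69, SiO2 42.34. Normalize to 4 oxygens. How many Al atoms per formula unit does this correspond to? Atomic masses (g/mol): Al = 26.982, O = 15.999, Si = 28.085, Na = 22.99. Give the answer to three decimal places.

Na2O (M=61.979): mol = 0.35028; Na = 0.70056, O = 0.35028.
Al2O3 (M=101.961): mol = 0.35004; Al = 0.70008, O = 1.05012.
SiO2 (M=60.083): mol = 0.70469; Si = 0.70469, O = 1.40938.
ΣO = 2.80978; factor = 4/ΣO = 1.42360.
Al apfu = 0.70008 × 1.42360 = 0.997.

0.997 Al apfu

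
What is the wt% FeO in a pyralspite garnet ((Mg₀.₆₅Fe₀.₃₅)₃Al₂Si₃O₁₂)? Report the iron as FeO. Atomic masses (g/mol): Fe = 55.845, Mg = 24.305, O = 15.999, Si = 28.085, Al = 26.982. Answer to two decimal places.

17.29 wt%

Formula mass = 436.239 g/mol.
1.05 Fe → 1.0500 mol FeO per formula unit; M(FeO) = 71.844, so FeO mass = 75.436 g.
75.436/436.239 × 100 = 17.29 wt%.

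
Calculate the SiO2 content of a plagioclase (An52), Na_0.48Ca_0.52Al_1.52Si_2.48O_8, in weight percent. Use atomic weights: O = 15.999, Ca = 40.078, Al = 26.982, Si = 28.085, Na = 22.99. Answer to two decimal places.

Molar mass of Na_0.48Ca_0.52Al_1.52Si_2.48O_8 = 0.48×22.99 + 0.52×40.078 + 1.52×26.982 + 2.48×28.085 + 8×15.999 = 270.531 g/mol.
Each formula unit contains 2.48 Si, equivalent to 2.48/1 = 2.4800 mol SiO2.
M(SiO2) = 1×28.085 + 2×15.999 = 60.083 g/mol.
Mass of SiO2 per formula unit = 2.4800 × 60.083 = 149.006 g.
SiO2 wt% = 149.006 / 270.531 × 100 = 55.08%.

55.08 wt%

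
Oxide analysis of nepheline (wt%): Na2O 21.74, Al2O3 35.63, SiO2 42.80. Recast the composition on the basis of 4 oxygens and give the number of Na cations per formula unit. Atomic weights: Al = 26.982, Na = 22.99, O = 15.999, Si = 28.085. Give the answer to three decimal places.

Na2O (M=61.979): mol = 0.35076; Na = 0.70152, O = 0.35076.
Al2O3 (M=101.961): mol = 0.34945; Al = 0.69890, O = 1.04835.
SiO2 (M=60.083): mol = 0.71235; Si = 0.71235, O = 1.42470.
ΣO = 2.82381; factor = 4/ΣO = 1.41653.
Na apfu = 0.70152 × 1.41653 = 0.994.

0.994 Na apfu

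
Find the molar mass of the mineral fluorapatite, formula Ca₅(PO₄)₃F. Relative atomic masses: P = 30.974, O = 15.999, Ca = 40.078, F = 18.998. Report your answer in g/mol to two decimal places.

504.30 g/mol

Ca: 5 × 40.078 = 200.3900
P: 3 × 30.974 = 92.9220
O: 12 × 15.999 = 191.9880
F: 1 × 18.998 = 18.9980
Summing the contributions gives the formula mass.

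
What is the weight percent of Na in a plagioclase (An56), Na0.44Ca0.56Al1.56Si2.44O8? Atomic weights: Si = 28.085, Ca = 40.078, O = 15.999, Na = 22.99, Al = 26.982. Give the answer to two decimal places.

Formula mass = 0.44·22.99 + 0.56·40.078 + 1.56·26.982 + 2.44·28.085 + 8·15.999 = 271.171 g/mol, of which 10.116 g is Na.
So Na makes up 10.116/271.171 = 0.0373 of the mass, i.e. 3.73%.

3.73 wt%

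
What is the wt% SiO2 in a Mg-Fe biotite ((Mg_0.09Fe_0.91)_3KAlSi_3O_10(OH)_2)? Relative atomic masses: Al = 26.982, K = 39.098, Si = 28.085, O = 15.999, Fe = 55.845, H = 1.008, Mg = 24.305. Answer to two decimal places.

35.81 wt%

M((Mg_0.09Fe_0.91)_3KAlSi_3O_10(OH)_2) = 503.358 g/mol; M(SiO2) = 60.083 g/mol.
Moles SiO2 per formula unit = 3 Si ÷ 1 = 3.0000.
SiO2 fraction = (3.0000 × 60.083) / 503.358 = 180.249/503.358 = 0.3581.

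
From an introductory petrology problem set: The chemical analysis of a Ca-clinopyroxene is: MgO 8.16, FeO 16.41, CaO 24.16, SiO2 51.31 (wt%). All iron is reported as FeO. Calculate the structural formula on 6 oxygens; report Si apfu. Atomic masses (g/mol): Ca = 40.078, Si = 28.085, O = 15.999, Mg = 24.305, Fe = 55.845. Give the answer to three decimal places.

MgO: 8.16/40.304 = 0.20246 mol → 0.20246 mol Mg, 0.20246 mol O.
FeO: 16.41/71.844 = 0.22841 mol → 0.22841 mol Fe, 0.22841 mol O.
CaO: 24.16/56.077 = 0.43084 mol → 0.43084 mol Ca, 0.43084 mol O.
SiO2: 51.31/60.083 = 0.85399 mol → 0.85399 mol Si, 1.70798 mol O.
Total oxygen = 2.56969 mol. Normalization factor = 6/2.56969 = 2.33491.
Si per 6 O = 0.85399 × 2.33491 = 1.994.

1.994 Si apfu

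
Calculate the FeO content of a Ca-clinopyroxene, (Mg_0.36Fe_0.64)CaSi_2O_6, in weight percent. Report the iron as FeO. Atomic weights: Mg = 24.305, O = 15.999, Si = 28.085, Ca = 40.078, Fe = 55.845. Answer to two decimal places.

Formula mass = 236.733 g/mol.
0.64 Fe → 0.6400 mol FeO per formula unit; M(FeO) = 71.844, so FeO mass = 45.980 g.
45.980/236.733 × 100 = 19.42 wt%.

19.42 wt%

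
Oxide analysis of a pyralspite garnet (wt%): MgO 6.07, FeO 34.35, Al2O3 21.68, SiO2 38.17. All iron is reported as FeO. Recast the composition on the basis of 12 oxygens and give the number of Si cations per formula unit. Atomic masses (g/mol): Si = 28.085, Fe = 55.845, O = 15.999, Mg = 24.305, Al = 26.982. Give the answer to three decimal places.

3.005 Si apfu

MgO: 6.07/40.304 = 0.15061 mol → 0.15061 mol Mg, 0.15061 mol O.
FeO: 34.35/71.844 = 0.47812 mol → 0.47812 mol Fe, 0.47812 mol O.
Al2O3: 21.68/101.961 = 0.21263 mol → 0.42526 mol Al, 0.63789 mol O.
SiO2: 38.17/60.083 = 0.63529 mol → 0.63529 mol Si, 1.27058 mol O.
Total oxygen = 2.53720 mol. Normalization factor = 12/2.53720 = 4.72962.
Si per 12 O = 0.63529 × 4.72962 = 3.005.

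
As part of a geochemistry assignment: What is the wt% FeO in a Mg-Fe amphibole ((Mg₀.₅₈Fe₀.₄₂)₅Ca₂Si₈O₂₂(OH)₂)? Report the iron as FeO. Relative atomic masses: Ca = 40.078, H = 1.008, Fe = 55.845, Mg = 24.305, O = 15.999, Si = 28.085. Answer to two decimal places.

17.17 wt%

M((Mg₀.₅₈Fe₀.₄₂)₅Ca₂Si₈O₂₂(OH)₂) = 878.587 g/mol; M(FeO) = 71.844 g/mol.
Moles FeO per formula unit = 2.10 Fe ÷ 1 = 2.1000.
FeO fraction = (2.1000 × 71.844) / 878.587 = 150.872/878.587 = 0.1717.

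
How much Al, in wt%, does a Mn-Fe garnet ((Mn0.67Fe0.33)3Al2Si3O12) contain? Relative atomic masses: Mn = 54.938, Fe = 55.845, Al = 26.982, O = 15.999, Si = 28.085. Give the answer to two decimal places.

M((Mn0.67Fe0.33)3Al2Si3O12) = 495.919 g/mol.
Al contributes 2 × 26.982 = 53.964 g per mole.
53.964/495.919 = 0.1088 → 10.88%.

10.88 wt%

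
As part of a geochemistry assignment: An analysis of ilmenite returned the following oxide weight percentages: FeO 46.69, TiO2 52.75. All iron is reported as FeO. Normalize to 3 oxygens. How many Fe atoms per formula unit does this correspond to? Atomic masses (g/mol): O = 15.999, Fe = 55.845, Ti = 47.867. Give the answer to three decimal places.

46.69 wt% FeO ÷ 71.844 g/mol = 0.64988 mol, giving 0.64988 Fe and 0.64988 O.
52.75 wt% TiO2 ÷ 79.865 g/mol = 0.66049 mol, giving 0.66049 Ti and 1.32098 O.
Oxygen sums to 1.97086; scaling by 3/1.97086 = 1.52218 puts the formula on 3 O.
Fe: 0.64988 × 1.52218 = 0.989 atoms per formula unit.

0.989 Fe apfu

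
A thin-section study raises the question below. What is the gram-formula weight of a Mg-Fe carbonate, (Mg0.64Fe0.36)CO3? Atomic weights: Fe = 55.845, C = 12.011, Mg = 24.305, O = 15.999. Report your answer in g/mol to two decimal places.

95.67 g/mol

The formula mass is the sum 0.64(24.305) + 0.36(55.845) + 1(12.011) + 3(15.999).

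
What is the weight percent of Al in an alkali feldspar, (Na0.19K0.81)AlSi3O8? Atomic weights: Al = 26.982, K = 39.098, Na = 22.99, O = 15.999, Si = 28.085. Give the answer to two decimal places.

Molar mass of (Na0.19K0.81)AlSi3O8: 0.19×22.99 + 0.81×39.098 + 1×26.982 + 3×28.085 + 8×15.999 = 275.266 g/mol.
Mass of Al per formula unit: 1 × 26.982 = 26.982 g.
Weight fraction Al = 26.982 / 275.266 = 0.0980.

9.80 weight percent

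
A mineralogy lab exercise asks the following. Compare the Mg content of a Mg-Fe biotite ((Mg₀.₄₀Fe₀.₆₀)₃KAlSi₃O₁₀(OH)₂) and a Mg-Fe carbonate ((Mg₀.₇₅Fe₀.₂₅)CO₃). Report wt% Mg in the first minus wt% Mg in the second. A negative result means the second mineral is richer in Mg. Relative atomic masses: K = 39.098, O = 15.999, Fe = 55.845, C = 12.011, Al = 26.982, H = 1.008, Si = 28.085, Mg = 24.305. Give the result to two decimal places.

First mineral: 29.166 g Mg in 474.026 g formula = 6.15 wt% Mg.
Second mineral: 18.229 g Mg in 92.198 g formula = 19.77 wt% Mg.
6.15% − 19.77% gives a difference of -13.62 percentage points.

-13.62 percentage points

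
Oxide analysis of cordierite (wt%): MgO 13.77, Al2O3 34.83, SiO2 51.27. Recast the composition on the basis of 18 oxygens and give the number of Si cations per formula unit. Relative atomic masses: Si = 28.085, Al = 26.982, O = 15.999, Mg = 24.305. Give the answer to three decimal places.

13.77 wt% MgO ÷ 40.304 g/mol = 0.34165 mol, giving 0.34165 Mg and 0.34165 O.
34.83 wt% Al2O3 ÷ 101.961 g/mol = 0.34160 mol, giving 0.68320 Al and 1.02480 O.
51.27 wt% SiO2 ÷ 60.083 g/mol = 0.85332 mol, giving 0.85332 Si and 1.70664 O.
Oxygen sums to 3.07309; scaling by 18/3.07309 = 5.85730 puts the formula on 18 O.
Si: 0.85332 × 5.85730 = 4.998 atoms per formula unit.

4.998 Si apfu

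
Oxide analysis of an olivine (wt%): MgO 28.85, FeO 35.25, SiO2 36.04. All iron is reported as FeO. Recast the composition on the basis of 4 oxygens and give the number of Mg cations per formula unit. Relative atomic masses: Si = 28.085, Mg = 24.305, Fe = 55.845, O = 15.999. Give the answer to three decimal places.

MgO: 28.85/40.304 = 0.71581 mol → 0.71581 mol Mg, 0.71581 mol O.
FeO: 35.25/71.844 = 0.49065 mol → 0.49065 mol Fe, 0.49065 mol O.
SiO2: 36.04/60.083 = 0.59984 mol → 0.59984 mol Si, 1.19968 mol O.
Total oxygen = 2.40614 mol. Normalization factor = 4/2.40614 = 1.66241.
Mg per 4 O = 0.71581 × 1.66241 = 1.190.

1.190 Mg apfu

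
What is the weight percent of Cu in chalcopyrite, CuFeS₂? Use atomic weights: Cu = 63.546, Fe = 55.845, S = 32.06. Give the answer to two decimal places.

34.63 mass %

Formula mass = 1·63.546 + 1·55.845 + 2·32.06 = 183.511 g/mol, of which 63.546 g is Cu.
So Cu makes up 63.546/183.511 = 0.3463 of the mass, i.e. 34.63%.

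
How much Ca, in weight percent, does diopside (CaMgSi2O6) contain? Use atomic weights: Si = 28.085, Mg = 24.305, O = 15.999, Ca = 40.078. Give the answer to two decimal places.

Molar mass of CaMgSi2O6: 1×40.078 + 1×24.305 + 2×28.085 + 6×15.999 = 216.547 g/mol.
Mass of Ca per formula unit: 1 × 40.078 = 40.078 g.
Weight fraction Ca = 40.078 / 216.547 = 0.1851.

18.51 weight percent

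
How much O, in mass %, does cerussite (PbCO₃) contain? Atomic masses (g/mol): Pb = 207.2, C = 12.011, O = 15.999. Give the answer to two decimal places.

17.96 mass %

M(PbCO₃) = 267.208 g/mol.
O contributes 3 × 15.999 = 47.997 g per mole.
47.997/267.208 = 0.1796 → 17.96%.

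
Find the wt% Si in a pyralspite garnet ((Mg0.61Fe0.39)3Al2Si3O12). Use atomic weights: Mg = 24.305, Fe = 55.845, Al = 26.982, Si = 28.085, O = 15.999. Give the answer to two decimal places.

M((Mg0.61Fe0.39)3Al2Si3O12) = 440.024 g/mol.
Si contributes 3 × 28.085 = 84.255 g per mole.
84.255/440.024 = 0.1915 → 19.15%.

19.15 weight percent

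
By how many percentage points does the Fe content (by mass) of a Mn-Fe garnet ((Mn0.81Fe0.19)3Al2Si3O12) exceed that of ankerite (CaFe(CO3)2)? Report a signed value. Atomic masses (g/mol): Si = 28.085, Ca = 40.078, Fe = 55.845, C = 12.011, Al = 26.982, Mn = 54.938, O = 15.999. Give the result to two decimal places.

First mineral: 31.832 g Fe in 495.538 g formula = 6.42 wt% Fe.
Second mineral: 55.845 g Fe in 215.939 g formula = 25.86 wt% Fe.
6.42% − 25.86% gives a difference of -19.44 percentage points.

-19.44 percentage points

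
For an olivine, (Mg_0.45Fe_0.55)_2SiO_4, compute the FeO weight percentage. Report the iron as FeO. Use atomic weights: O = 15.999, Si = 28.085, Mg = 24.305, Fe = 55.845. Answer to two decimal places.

Formula mass = 175.385 g/mol.
1.10 Fe → 1.1000 mol FeO per formula unit; M(FeO) = 71.844, so FeO mass = 79.028 g.
79.028/175.385 × 100 = 45.06 wt%.

45.06 wt%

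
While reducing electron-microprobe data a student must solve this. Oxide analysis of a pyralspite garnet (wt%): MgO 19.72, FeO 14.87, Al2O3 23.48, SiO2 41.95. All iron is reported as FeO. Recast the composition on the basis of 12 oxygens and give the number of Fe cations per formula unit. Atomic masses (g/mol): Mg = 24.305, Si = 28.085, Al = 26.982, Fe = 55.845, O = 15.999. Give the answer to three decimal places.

MgO (M=40.304): mol = 0.48928; Mg = 0.48928, O = 0.48928.
FeO (M=71.844): mol = 0.20698; Fe = 0.20698, O = 0.20698.
Al2O3 (M=101.961): mol = 0.23028; Al = 0.46056, O = 0.69084.
SiO2 (M=60.083): mol = 0.69820; Si = 0.69820, O = 1.39640.
ΣO = 2.78350; factor = 12/ΣO = 4.31112.
Fe apfu = 0.20698 × 4.31112 = 0.892.

0.892 Fe apfu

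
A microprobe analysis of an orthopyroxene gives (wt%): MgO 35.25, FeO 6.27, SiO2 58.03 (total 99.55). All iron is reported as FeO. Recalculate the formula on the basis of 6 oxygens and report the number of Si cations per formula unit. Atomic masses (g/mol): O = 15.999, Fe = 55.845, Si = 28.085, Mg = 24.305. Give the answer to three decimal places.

2.003 Si apfu

MgO (M=40.304): mol = 0.87460; Mg = 0.87460, O = 0.87460.
FeO (M=71.844): mol = 0.08727; Fe = 0.08727, O = 0.08727.
SiO2 (M=60.083): mol = 0.96583; Si = 0.96583, O = 1.93166.
ΣO = 2.89353; factor = 6/ΣO = 2.07359.
Si apfu = 0.96583 × 2.07359 = 2.003.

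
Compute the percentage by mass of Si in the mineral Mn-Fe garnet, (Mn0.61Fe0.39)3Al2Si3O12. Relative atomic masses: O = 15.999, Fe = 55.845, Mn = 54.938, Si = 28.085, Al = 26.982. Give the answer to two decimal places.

16.98 weight percent

M((Mn0.61Fe0.39)3Al2Si3O12) = 496.082 g/mol.
Si contributes 3 × 28.085 = 84.255 g per mole.
84.255/496.082 = 0.1698 → 16.98%.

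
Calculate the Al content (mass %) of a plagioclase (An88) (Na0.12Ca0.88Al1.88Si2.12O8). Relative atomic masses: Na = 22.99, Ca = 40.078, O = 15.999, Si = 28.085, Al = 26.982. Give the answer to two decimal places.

M(Na0.12Ca0.88Al1.88Si2.12O8) = 276.286 g/mol.
Al contributes 1.88 × 26.982 = 50.726 g per mole.
50.726/276.286 = 0.1836 → 18.36%.

18.36 mass %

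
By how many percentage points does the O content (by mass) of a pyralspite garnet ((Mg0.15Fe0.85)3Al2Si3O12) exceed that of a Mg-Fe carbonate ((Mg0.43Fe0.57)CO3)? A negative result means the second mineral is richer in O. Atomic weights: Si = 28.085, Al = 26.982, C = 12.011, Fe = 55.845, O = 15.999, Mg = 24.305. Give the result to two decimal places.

-7.22 percentage points

M((Mg0.15Fe0.85)3Al2Si3O12) = 483.549 g/mol, so wt% O = 191.988/483.549 × 100 = 39.70%.
M((Mg0.43Fe0.57)CO3) = 102.291 g/mol, so wt% O = 47.997/102.291 × 100 = 46.92%.
39.70 − 46.92 = -7.22 pp.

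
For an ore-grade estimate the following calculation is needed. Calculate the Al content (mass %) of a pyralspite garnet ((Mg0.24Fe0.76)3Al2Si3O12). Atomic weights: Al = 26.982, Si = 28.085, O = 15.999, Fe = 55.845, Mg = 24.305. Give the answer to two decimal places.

Formula mass = 0.72*24.305 + 2.28*55.845 + 2*26.982 + 3*28.085 + 12*15.999 = 475.033 g/mol, of which 53.964 g is Al.
So Al makes up 53.964/475.033 = 0.1136 of the mass, i.e. 11.36%.

11.36 mass %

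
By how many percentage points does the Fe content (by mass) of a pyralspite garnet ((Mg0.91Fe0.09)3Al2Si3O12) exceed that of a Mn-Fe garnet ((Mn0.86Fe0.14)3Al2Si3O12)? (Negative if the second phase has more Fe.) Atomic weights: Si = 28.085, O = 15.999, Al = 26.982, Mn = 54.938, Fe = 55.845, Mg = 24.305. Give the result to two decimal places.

M((Mg0.91Fe0.09)3Al2Si3O12) = 411.638 g/mol, so wt% Fe = 15.078/411.638 × 100 = 3.66%.
M((Mn0.86Fe0.14)3Al2Si3O12) = 495.402 g/mol, so wt% Fe = 23.455/495.402 × 100 = 4.73%.
3.66 − 4.73 = -1.07 pp.

-1.07 percentage points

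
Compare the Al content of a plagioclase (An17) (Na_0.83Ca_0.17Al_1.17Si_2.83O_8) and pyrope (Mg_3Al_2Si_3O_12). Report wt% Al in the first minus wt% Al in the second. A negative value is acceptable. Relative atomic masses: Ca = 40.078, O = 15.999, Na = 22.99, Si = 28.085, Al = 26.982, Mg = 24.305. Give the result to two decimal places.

M(Na_0.83Ca_0.17Al_1.17Si_2.83O_8) = 264.936 g/mol, so wt% Al = 31.569/264.936 × 100 = 11.92%.
M(Mg_3Al_2Si_3O_12) = 403.122 g/mol, so wt% Al = 53.964/403.122 × 100 = 13.39%.
11.92 − 13.39 = -1.47 pp.

-1.47 percentage points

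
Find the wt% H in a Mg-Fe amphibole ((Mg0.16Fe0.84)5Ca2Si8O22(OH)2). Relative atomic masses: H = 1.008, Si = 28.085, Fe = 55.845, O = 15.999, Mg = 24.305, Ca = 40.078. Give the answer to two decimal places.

Formula mass = 0.80·24.305 + 4.20·55.845 + 2·40.078 + 8·28.085 + 24·15.999 + 2·1.008 = 944.821 g/mol, of which 2.016 g is H.
So H makes up 2.016/944.821 = 0.0021 of the mass, i.e. 0.21%.

0.21 wt%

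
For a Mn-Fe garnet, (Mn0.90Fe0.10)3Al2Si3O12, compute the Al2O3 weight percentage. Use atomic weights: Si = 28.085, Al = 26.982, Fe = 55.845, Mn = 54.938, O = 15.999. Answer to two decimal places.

Formula mass = 495.293 g/mol.
2 Al → 1.0000 mol Al2O3 per formula unit; M(Al2O3) = 101.961, so Al2O3 mass = 101.961 g.
101.961/495.293 × 100 = 20.59 wt%.

20.59 wt%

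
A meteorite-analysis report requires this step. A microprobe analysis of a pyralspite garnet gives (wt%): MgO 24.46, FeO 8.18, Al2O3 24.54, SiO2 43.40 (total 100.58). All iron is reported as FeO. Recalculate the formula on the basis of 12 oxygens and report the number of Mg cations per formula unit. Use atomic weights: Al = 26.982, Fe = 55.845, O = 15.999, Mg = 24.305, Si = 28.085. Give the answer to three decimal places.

MgO: 24.46/40.304 = 0.60689 mol → 0.60689 mol Mg, 0.60689 mol O.
FeO: 8.18/71.844 = 0.11386 mol → 0.11386 mol Fe, 0.11386 mol O.
Al2O3: 24.54/101.961 = 0.24068 mol → 0.48136 mol Al, 0.72204 mol O.
SiO2: 43.40/60.083 = 0.72233 mol → 0.72233 mol Si, 1.44466 mol O.
Total oxygen = 2.88745 mol. Normalization factor = 12/2.88745 = 4.15592.
Mg per 12 O = 0.60689 × 4.15592 = 2.522.

2.522 Mg apfu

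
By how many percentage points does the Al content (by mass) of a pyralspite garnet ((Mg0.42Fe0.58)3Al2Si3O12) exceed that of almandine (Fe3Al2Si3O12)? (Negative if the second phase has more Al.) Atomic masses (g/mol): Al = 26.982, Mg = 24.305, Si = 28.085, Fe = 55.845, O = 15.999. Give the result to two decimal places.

0.94 percentage points

First mineral: 53.964 g Al in 458.002 g formula = 11.78 wt% Al.
Second mineral: 53.964 g Al in 497.742 g formula = 10.84 wt% Al.
11.78% − 10.84% gives a difference of 0.94 percentage points.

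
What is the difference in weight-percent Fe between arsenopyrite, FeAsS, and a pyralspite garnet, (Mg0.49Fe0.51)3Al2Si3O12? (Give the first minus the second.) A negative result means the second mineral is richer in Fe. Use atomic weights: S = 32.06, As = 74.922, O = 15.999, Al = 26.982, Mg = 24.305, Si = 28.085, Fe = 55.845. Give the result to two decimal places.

First mineral: 55.845 g Fe in 162.827 g formula = 34.30 wt% Fe.
Second mineral: 85.443 g Fe in 451.378 g formula = 18.93 wt% Fe.
34.30% − 18.93% gives a difference of 15.37 percentage points.

15.37 percentage points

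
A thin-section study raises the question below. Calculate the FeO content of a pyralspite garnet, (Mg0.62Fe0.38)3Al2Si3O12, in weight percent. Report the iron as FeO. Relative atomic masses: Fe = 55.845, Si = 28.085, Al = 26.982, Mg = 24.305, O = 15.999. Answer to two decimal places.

18.65 wt%

Formula mass = 439.078 g/mol.
1.14 Fe → 1.1400 mol FeO per formula unit; M(FeO) = 71.844, so FeO mass = 81.902 g.
81.902/439.078 × 100 = 18.65 wt%.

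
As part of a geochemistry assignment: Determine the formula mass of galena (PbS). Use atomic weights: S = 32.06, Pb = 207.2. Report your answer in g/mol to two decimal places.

M = 1*207.2 + 1*32.06

239.26 g/mol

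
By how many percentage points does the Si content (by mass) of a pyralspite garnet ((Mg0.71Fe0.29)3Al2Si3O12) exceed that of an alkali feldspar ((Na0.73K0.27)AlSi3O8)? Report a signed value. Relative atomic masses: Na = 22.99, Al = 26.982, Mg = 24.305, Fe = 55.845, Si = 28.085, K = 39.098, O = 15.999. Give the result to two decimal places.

-12.04 percentage points

First mineral: 84.255 g Si in 430.562 g formula = 19.57 wt% Si.
Second mineral: 84.255 g Si in 266.568 g formula = 31.61 wt% Si.
19.57% − 31.61% gives a difference of -12.04 percentage points.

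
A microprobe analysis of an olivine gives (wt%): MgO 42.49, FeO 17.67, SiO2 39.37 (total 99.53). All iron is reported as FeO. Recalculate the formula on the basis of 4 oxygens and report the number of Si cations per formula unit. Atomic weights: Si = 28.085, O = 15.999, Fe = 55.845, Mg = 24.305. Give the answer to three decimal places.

1.004 Si apfu

42.49 wt% MgO ÷ 40.304 g/mol = 1.05424 mol, giving 1.05424 Mg and 1.05424 O.
17.67 wt% FeO ÷ 71.844 g/mol = 0.24595 mol, giving 0.24595 Fe and 0.24595 O.
39.37 wt% SiO2 ÷ 60.083 g/mol = 0.65526 mol, giving 0.65526 Si and 1.31052 O.
Oxygen sums to 2.61071; scaling by 4/2.61071 = 1.53215 puts the formula on 4 O.
Si: 0.65526 × 1.53215 = 1.004 atoms per formula unit.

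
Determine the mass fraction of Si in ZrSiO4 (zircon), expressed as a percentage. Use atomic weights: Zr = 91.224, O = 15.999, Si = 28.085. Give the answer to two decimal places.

15.32 wt%

Formula mass = 1·91.224 + 1·28.085 + 4·15.999 = 183.305 g/mol, of which 28.085 g is Si.
So Si makes up 28.085/183.305 = 0.1532 of the mass, i.e. 15.32%.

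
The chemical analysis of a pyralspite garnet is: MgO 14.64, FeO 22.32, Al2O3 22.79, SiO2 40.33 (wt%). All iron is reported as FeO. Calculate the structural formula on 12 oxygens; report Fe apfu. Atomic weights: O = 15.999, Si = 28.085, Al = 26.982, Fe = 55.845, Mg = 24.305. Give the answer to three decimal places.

1.387 Fe apfu

14.64 wt% MgO ÷ 40.304 g/mol = 0.36324 mol, giving 0.36324 Mg and 0.36324 O.
22.32 wt% FeO ÷ 71.844 g/mol = 0.31067 mol, giving 0.31067 Fe and 0.31067 O.
22.79 wt% Al2O3 ÷ 101.961 g/mol = 0.22352 mol, giving 0.44704 Al and 0.67056 O.
40.33 wt% SiO2 ÷ 60.083 g/mol = 0.67124 mol, giving 0.67124 Si and 1.34248 O.
Oxygen sums to 2.68695; scaling by 12/2.68695 = 4.46603 puts the formula on 12 O.
Fe: 0.31067 × 4.46603 = 1.387 atoms per formula unit.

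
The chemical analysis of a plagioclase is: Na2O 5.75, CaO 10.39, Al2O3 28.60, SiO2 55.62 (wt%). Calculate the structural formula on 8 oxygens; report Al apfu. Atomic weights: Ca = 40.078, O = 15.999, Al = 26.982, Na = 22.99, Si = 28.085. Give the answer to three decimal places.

1.511 Al apfu

Na2O (M=61.979): mol = 0.09277; Na = 0.18554, O = 0.09277.
CaO (M=56.077): mol = 0.18528; Ca = 0.18528, O = 0.18528.
Al2O3 (M=101.961): mol = 0.28050; Al = 0.56100, O = 0.84150.
SiO2 (M=60.083): mol = 0.92572; Si = 0.92572, O = 1.85144.
ΣO = 2.97099; factor = 8/ΣO = 2.69271.
Al apfu = 0.56100 × 2.69271 = 1.511.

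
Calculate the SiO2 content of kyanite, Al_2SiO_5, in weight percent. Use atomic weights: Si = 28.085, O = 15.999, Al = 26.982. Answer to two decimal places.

37.08 wt%

M(Al_2SiO_5) = 162.044 g/mol; M(SiO2) = 60.083 g/mol.
Moles SiO2 per formula unit = 1 Si ÷ 1 = 1.0000.
SiO2 fraction = (1.0000 × 60.083) / 162.044 = 60.083/162.044 = 0.3708.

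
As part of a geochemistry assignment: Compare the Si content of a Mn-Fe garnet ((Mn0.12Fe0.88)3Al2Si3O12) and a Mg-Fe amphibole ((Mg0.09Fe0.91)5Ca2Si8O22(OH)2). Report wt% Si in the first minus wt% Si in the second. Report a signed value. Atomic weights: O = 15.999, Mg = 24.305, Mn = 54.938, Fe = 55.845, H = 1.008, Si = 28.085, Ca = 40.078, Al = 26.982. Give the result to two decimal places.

-6.57 percentage points

M((Mn0.12Fe0.88)3Al2Si3O12) = 497.415 g/mol, so wt% Si = 84.255/497.415 × 100 = 16.94%.
M((Mg0.09Fe0.91)5Ca2Si8O22(OH)2) = 955.860 g/mol, so wt% Si = 224.680/955.860 × 100 = 23.51%.
16.94 − 23.51 = -6.57 pp.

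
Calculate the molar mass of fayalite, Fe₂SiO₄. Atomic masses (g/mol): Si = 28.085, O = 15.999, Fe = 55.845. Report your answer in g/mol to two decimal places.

203.77 g/mol

M = 2*55.845 + 1*28.085 + 4*15.999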